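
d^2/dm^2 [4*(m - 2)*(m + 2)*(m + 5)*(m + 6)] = 48*m^2 + 264*m + 208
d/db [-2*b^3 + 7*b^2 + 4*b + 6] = -6*b^2 + 14*b + 4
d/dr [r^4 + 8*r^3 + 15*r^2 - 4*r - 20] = 4*r^3 + 24*r^2 + 30*r - 4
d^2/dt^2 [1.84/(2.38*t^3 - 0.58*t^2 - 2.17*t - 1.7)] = ((2.1344 - 26.2752*t)*(-2.38*t^3 + 0.58*t^2 + 2.17*t + 1.7) - 1.84*(-14.28*t^2 + 2.32*t + 4.34)*(-7.14*t^2 + 1.16*t + 2.17))/(-2.38*t^3 + 0.58*t^2 + 2.17*t + 1.7)^3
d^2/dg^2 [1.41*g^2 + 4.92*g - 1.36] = 2.82000000000000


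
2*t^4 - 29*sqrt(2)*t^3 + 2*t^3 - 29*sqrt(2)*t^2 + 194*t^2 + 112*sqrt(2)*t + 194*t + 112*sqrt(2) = (t - 8*sqrt(2))*(t - 7*sqrt(2))*(sqrt(2)*t + 1)*(sqrt(2)*t + sqrt(2))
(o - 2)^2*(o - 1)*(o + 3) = o^4 - 2*o^3 - 7*o^2 + 20*o - 12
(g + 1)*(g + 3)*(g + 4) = g^3 + 8*g^2 + 19*g + 12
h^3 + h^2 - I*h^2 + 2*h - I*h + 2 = (h + 1)*(h - 2*I)*(h + I)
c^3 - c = c*(c - 1)*(c + 1)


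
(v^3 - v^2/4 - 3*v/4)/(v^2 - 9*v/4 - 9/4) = v*(v - 1)/(v - 3)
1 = 1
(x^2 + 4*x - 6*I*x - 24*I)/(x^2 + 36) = (x + 4)/(x + 6*I)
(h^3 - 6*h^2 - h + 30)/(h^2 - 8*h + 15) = h + 2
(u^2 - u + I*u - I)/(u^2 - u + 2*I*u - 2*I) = (u + I)/(u + 2*I)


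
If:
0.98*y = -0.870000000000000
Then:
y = -0.89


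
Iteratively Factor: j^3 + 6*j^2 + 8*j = (j)*(j^2 + 6*j + 8) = j*(j + 2)*(j + 4)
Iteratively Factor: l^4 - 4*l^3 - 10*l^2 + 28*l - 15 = (l - 5)*(l^3 + l^2 - 5*l + 3) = (l - 5)*(l + 3)*(l^2 - 2*l + 1) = (l - 5)*(l - 1)*(l + 3)*(l - 1)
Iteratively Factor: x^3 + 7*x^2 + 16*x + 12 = (x + 2)*(x^2 + 5*x + 6) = (x + 2)^2*(x + 3)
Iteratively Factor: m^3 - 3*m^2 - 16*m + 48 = (m - 4)*(m^2 + m - 12) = (m - 4)*(m + 4)*(m - 3)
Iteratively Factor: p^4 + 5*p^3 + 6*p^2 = (p)*(p^3 + 5*p^2 + 6*p) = p*(p + 3)*(p^2 + 2*p) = p*(p + 2)*(p + 3)*(p)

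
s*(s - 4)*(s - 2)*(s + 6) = s^4 - 28*s^2 + 48*s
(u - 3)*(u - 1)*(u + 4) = u^3 - 13*u + 12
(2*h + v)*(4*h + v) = 8*h^2 + 6*h*v + v^2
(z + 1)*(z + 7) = z^2 + 8*z + 7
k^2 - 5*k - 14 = (k - 7)*(k + 2)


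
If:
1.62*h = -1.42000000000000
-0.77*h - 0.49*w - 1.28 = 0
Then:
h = -0.88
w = -1.23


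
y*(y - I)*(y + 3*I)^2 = y^4 + 5*I*y^3 - 3*y^2 + 9*I*y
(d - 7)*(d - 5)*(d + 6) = d^3 - 6*d^2 - 37*d + 210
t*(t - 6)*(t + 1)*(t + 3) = t^4 - 2*t^3 - 21*t^2 - 18*t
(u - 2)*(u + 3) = u^2 + u - 6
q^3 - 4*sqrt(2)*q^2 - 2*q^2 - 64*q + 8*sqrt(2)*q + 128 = (q - 2)*(q - 8*sqrt(2))*(q + 4*sqrt(2))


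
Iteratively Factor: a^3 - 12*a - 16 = (a + 2)*(a^2 - 2*a - 8) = (a + 2)^2*(a - 4)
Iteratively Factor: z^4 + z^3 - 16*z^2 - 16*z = (z + 1)*(z^3 - 16*z) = z*(z + 1)*(z^2 - 16) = z*(z - 4)*(z + 1)*(z + 4)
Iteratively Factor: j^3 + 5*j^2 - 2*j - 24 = (j + 3)*(j^2 + 2*j - 8) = (j - 2)*(j + 3)*(j + 4)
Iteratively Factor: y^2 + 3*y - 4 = (y - 1)*(y + 4)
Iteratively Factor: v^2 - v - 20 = (v + 4)*(v - 5)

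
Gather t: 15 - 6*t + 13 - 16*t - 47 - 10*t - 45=-32*t - 64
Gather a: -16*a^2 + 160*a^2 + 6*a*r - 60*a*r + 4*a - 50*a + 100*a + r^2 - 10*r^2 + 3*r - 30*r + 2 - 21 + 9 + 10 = 144*a^2 + a*(54 - 54*r) - 9*r^2 - 27*r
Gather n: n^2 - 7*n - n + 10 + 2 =n^2 - 8*n + 12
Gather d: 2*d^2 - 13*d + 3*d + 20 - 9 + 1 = 2*d^2 - 10*d + 12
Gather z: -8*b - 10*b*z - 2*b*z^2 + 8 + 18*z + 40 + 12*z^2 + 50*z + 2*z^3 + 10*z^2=-8*b + 2*z^3 + z^2*(22 - 2*b) + z*(68 - 10*b) + 48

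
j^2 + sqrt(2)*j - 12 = (j - 2*sqrt(2))*(j + 3*sqrt(2))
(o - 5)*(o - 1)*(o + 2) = o^3 - 4*o^2 - 7*o + 10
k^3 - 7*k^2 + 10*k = k*(k - 5)*(k - 2)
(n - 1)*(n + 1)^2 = n^3 + n^2 - n - 1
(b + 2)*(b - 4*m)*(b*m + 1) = b^3*m - 4*b^2*m^2 + 2*b^2*m + b^2 - 8*b*m^2 - 4*b*m + 2*b - 8*m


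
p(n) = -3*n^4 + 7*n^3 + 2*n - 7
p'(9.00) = -7045.00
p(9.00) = -14569.00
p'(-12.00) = 23762.00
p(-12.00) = -74335.00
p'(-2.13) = 213.24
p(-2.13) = -140.66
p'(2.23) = -26.64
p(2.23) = 0.90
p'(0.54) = 6.23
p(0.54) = -5.07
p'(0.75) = 8.75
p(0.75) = -3.50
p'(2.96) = -125.22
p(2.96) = -49.84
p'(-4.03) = 1128.47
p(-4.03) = -1264.52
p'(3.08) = -149.40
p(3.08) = -66.29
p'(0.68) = 7.94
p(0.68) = -4.08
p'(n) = -12*n^3 + 21*n^2 + 2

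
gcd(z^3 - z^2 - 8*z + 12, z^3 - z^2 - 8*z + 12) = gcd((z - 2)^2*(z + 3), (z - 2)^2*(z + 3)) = z^3 - z^2 - 8*z + 12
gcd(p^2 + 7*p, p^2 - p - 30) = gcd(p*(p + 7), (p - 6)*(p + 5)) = 1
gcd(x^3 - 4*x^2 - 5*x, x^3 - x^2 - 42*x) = x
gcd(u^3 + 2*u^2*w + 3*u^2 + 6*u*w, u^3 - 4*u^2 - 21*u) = u^2 + 3*u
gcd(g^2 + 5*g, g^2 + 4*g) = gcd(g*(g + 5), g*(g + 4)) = g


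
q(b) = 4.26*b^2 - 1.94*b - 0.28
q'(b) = 8.52*b - 1.94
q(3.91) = 57.26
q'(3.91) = 31.37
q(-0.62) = 2.56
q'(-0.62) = -7.22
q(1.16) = 3.20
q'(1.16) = 7.94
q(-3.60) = 61.91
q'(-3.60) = -32.61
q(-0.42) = 1.29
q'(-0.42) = -5.52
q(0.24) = -0.50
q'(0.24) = 0.10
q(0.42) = -0.34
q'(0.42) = 1.64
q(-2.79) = 38.29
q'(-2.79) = -25.71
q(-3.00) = 43.88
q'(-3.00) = -27.50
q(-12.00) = 636.44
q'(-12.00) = -104.18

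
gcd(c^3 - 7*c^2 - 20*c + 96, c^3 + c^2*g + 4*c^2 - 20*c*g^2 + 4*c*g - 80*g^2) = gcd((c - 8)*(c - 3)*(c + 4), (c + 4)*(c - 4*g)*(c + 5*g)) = c + 4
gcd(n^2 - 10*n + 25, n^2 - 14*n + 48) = 1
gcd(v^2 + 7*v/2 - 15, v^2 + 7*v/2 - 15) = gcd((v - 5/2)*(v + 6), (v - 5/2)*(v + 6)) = v^2 + 7*v/2 - 15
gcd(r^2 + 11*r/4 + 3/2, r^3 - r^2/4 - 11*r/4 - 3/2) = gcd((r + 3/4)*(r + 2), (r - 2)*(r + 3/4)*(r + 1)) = r + 3/4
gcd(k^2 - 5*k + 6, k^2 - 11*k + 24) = k - 3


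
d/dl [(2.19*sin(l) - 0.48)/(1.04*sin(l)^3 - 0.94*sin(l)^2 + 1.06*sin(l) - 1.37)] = (-4.5552*sin(l)^3 + 3.5562*sin(l)^2 - 0.9024*sin(l) - 2.4915)*cos(l)/(1.0816*sin(l)^6 - 1.9552*sin(l)^5 + 3.0884*sin(l)^4 - 4.8424*sin(l)^3 + 3.6992*sin(l)^2 - 2.9044*sin(l) + 1.8769)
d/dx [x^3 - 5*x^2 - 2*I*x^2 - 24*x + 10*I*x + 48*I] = 3*x^2 - 10*x - 4*I*x - 24 + 10*I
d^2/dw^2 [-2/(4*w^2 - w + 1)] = 4*(16*w^2 - 4*w - (8*w - 1)^2 + 4)/(4*w^2 - w + 1)^3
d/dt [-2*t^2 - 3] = -4*t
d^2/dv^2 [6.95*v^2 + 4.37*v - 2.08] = 13.9000000000000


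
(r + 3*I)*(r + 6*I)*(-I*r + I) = -I*r^3 + 9*r^2 + I*r^2 - 9*r + 18*I*r - 18*I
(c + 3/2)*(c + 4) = c^2 + 11*c/2 + 6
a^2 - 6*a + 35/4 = (a - 7/2)*(a - 5/2)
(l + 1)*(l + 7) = l^2 + 8*l + 7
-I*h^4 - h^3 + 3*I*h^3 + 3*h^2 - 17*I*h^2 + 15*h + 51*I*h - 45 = (h - 3)*(h - 5*I)*(h + 3*I)*(-I*h + 1)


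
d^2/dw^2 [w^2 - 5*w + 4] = 2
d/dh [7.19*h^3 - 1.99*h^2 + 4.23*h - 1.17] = 21.57*h^2 - 3.98*h + 4.23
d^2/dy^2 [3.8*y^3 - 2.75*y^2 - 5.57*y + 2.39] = 22.8*y - 5.5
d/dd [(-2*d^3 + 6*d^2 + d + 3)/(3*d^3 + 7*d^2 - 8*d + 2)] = 2*(-16*d^4 + 13*d^3 - 47*d^2 - 9*d + 13)/(9*d^6 + 42*d^5 + d^4 - 100*d^3 + 92*d^2 - 32*d + 4)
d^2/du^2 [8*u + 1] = 0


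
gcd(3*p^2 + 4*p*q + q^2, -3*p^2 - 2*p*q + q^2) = p + q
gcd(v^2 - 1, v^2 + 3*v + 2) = v + 1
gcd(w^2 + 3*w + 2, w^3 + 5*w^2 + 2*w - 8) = w + 2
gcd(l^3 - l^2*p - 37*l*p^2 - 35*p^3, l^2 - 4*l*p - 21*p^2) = -l + 7*p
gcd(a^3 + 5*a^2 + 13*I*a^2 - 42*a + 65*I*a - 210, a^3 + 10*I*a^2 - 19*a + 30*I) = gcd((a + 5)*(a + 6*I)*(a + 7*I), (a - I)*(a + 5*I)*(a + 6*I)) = a + 6*I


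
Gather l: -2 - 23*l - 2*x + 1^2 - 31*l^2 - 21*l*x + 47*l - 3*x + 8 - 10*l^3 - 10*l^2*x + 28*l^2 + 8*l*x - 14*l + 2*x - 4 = -10*l^3 + l^2*(-10*x - 3) + l*(10 - 13*x) - 3*x + 3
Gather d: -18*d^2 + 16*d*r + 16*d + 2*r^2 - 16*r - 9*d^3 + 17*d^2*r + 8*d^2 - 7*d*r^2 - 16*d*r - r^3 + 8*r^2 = -9*d^3 + d^2*(17*r - 10) + d*(16 - 7*r^2) - r^3 + 10*r^2 - 16*r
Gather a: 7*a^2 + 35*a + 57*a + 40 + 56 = 7*a^2 + 92*a + 96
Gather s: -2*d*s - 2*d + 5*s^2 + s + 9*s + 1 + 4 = -2*d + 5*s^2 + s*(10 - 2*d) + 5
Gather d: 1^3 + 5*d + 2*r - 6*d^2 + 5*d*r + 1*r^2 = -6*d^2 + d*(5*r + 5) + r^2 + 2*r + 1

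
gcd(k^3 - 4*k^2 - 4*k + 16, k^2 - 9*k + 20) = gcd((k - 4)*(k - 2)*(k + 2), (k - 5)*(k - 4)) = k - 4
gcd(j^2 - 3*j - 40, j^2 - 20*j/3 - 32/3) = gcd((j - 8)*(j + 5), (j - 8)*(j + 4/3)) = j - 8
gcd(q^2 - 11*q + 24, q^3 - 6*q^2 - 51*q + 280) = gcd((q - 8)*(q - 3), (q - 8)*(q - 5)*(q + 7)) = q - 8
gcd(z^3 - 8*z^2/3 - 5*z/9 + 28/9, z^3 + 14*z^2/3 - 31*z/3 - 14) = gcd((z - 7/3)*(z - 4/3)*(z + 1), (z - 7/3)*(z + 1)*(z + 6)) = z^2 - 4*z/3 - 7/3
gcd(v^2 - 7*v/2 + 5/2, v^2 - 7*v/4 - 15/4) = 1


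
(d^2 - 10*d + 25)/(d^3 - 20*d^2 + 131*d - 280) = (d - 5)/(d^2 - 15*d + 56)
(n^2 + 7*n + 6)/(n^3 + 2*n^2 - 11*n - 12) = (n + 6)/(n^2 + n - 12)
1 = 1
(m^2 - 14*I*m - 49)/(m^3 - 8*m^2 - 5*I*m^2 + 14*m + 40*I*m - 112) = (m - 7*I)/(m^2 + 2*m*(-4 + I) - 16*I)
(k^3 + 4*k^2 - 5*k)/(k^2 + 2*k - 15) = k*(k - 1)/(k - 3)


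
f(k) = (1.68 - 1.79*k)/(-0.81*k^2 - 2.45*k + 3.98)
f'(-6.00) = -0.65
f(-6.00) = -1.19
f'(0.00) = -0.19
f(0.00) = 0.42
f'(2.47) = -0.10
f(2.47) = 0.39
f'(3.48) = -0.05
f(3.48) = 0.32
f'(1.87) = -0.25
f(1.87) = 0.49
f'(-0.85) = -0.21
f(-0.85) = 0.58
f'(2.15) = -0.15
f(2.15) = 0.43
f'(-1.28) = -0.26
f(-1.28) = 0.69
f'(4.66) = -0.03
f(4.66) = 0.27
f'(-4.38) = -62.29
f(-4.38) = -11.49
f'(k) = (1.68 - 1.79*k)*(1.62*k + 2.45)/(-0.81*k^2 - 2.45*k + 3.98)^2 - 1.79/(-0.81*k^2 - 2.45*k + 3.98)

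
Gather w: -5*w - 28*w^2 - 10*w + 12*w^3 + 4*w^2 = 12*w^3 - 24*w^2 - 15*w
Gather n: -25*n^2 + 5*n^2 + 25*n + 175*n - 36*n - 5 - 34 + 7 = -20*n^2 + 164*n - 32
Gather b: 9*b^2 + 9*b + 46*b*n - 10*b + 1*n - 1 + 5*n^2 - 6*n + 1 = 9*b^2 + b*(46*n - 1) + 5*n^2 - 5*n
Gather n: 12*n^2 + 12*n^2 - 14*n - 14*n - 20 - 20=24*n^2 - 28*n - 40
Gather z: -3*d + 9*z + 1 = -3*d + 9*z + 1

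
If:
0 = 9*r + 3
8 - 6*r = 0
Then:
No Solution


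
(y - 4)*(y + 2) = y^2 - 2*y - 8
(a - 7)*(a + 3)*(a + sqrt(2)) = a^3 - 4*a^2 + sqrt(2)*a^2 - 21*a - 4*sqrt(2)*a - 21*sqrt(2)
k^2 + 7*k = k*(k + 7)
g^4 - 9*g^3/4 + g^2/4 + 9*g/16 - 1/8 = (g - 2)*(g - 1/2)*(g - 1/4)*(g + 1/2)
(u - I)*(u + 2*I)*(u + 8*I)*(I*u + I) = I*u^4 - 9*u^3 + I*u^3 - 9*u^2 - 6*I*u^2 - 16*u - 6*I*u - 16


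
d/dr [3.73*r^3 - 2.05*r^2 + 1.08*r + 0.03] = 11.19*r^2 - 4.1*r + 1.08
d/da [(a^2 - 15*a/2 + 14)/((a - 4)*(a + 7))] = 21/(2*(a^2 + 14*a + 49))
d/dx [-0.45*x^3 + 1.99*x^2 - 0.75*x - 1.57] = -1.35*x^2 + 3.98*x - 0.75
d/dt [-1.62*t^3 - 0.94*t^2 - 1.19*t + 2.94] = -4.86*t^2 - 1.88*t - 1.19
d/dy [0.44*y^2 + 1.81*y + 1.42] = 0.88*y + 1.81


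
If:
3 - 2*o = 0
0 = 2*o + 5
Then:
No Solution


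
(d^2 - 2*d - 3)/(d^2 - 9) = (d + 1)/(d + 3)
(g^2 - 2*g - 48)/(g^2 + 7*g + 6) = (g - 8)/(g + 1)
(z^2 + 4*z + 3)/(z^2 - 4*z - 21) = (z + 1)/(z - 7)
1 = 1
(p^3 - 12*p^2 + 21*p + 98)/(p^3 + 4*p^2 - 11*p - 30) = (p^2 - 14*p + 49)/(p^2 + 2*p - 15)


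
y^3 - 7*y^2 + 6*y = y*(y - 6)*(y - 1)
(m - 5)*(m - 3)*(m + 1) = m^3 - 7*m^2 + 7*m + 15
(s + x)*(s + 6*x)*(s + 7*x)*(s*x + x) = s^4*x + 14*s^3*x^2 + s^3*x + 55*s^2*x^3 + 14*s^2*x^2 + 42*s*x^4 + 55*s*x^3 + 42*x^4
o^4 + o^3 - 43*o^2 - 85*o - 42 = (o - 7)*(o + 1)^2*(o + 6)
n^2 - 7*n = n*(n - 7)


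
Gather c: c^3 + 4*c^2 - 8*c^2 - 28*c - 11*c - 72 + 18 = c^3 - 4*c^2 - 39*c - 54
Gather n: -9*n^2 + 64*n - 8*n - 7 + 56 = -9*n^2 + 56*n + 49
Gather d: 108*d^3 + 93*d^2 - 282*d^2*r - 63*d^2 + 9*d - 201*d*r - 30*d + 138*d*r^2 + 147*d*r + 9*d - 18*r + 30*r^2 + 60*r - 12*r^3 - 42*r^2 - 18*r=108*d^3 + d^2*(30 - 282*r) + d*(138*r^2 - 54*r - 12) - 12*r^3 - 12*r^2 + 24*r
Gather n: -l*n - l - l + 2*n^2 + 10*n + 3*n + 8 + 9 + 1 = -2*l + 2*n^2 + n*(13 - l) + 18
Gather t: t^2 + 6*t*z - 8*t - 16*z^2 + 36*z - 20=t^2 + t*(6*z - 8) - 16*z^2 + 36*z - 20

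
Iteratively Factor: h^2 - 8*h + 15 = (h - 3)*(h - 5)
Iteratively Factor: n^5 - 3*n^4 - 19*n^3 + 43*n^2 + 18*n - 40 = (n + 1)*(n^4 - 4*n^3 - 15*n^2 + 58*n - 40) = (n - 1)*(n + 1)*(n^3 - 3*n^2 - 18*n + 40) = (n - 1)*(n + 1)*(n + 4)*(n^2 - 7*n + 10) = (n - 5)*(n - 1)*(n + 1)*(n + 4)*(n - 2)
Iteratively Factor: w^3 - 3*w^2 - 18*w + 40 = (w - 5)*(w^2 + 2*w - 8) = (w - 5)*(w + 4)*(w - 2)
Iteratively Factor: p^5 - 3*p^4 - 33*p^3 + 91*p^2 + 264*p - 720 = (p - 3)*(p^4 - 33*p^2 - 8*p + 240) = (p - 5)*(p - 3)*(p^3 + 5*p^2 - 8*p - 48) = (p - 5)*(p - 3)^2*(p^2 + 8*p + 16) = (p - 5)*(p - 3)^2*(p + 4)*(p + 4)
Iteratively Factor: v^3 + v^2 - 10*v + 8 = (v - 2)*(v^2 + 3*v - 4) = (v - 2)*(v - 1)*(v + 4)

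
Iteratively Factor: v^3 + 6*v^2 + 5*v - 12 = (v + 4)*(v^2 + 2*v - 3) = (v - 1)*(v + 4)*(v + 3)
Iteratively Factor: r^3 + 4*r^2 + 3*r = (r + 3)*(r^2 + r) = (r + 1)*(r + 3)*(r)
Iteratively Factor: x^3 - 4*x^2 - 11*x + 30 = (x - 2)*(x^2 - 2*x - 15) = (x - 5)*(x - 2)*(x + 3)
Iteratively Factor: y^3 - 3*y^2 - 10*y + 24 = (y - 2)*(y^2 - y - 12) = (y - 2)*(y + 3)*(y - 4)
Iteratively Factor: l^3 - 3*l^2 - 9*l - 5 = (l + 1)*(l^2 - 4*l - 5) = (l + 1)^2*(l - 5)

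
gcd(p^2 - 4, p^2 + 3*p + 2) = p + 2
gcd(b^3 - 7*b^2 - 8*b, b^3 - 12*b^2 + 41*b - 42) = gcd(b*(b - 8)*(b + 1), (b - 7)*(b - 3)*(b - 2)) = 1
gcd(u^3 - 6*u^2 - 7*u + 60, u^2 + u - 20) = u - 4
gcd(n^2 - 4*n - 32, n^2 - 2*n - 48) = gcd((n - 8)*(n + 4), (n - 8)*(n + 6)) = n - 8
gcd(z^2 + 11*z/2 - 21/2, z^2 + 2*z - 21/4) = z - 3/2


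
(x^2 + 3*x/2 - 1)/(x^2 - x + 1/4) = 2*(x + 2)/(2*x - 1)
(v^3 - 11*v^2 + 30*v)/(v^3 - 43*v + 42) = v*(v - 5)/(v^2 + 6*v - 7)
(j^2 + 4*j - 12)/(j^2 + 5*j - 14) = (j + 6)/(j + 7)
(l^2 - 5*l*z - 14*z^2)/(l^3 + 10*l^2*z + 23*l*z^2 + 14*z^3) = (l - 7*z)/(l^2 + 8*l*z + 7*z^2)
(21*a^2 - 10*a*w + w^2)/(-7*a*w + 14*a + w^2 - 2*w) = (-3*a + w)/(w - 2)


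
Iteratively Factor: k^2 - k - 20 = (k + 4)*(k - 5)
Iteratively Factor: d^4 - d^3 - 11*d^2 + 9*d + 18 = (d - 2)*(d^3 + d^2 - 9*d - 9) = (d - 2)*(d + 3)*(d^2 - 2*d - 3) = (d - 3)*(d - 2)*(d + 3)*(d + 1)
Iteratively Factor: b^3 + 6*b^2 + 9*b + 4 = (b + 1)*(b^2 + 5*b + 4) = (b + 1)^2*(b + 4)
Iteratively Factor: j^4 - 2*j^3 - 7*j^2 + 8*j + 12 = (j + 1)*(j^3 - 3*j^2 - 4*j + 12) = (j - 2)*(j + 1)*(j^2 - j - 6) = (j - 2)*(j + 1)*(j + 2)*(j - 3)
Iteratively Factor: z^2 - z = (z - 1)*(z)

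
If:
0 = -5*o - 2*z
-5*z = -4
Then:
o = -8/25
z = 4/5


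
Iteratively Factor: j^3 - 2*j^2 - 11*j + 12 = (j - 1)*(j^2 - j - 12) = (j - 4)*(j - 1)*(j + 3)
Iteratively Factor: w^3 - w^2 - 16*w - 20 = (w + 2)*(w^2 - 3*w - 10) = (w - 5)*(w + 2)*(w + 2)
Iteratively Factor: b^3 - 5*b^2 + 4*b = (b)*(b^2 - 5*b + 4) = b*(b - 1)*(b - 4)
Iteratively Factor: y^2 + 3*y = (y)*(y + 3)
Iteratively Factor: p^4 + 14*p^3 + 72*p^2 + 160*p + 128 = (p + 4)*(p^3 + 10*p^2 + 32*p + 32) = (p + 4)^2*(p^2 + 6*p + 8) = (p + 4)^3*(p + 2)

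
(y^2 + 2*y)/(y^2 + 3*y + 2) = y/(y + 1)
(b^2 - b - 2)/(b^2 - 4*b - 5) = (b - 2)/(b - 5)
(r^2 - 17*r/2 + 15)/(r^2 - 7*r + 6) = (r - 5/2)/(r - 1)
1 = 1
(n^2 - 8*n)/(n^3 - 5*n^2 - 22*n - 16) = n/(n^2 + 3*n + 2)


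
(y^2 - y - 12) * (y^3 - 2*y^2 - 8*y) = y^5 - 3*y^4 - 18*y^3 + 32*y^2 + 96*y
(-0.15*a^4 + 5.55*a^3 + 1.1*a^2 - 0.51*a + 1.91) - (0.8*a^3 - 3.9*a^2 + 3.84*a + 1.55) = -0.15*a^4 + 4.75*a^3 + 5.0*a^2 - 4.35*a + 0.36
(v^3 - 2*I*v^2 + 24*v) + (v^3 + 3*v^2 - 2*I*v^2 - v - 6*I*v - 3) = 2*v^3 + 3*v^2 - 4*I*v^2 + 23*v - 6*I*v - 3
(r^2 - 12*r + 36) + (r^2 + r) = 2*r^2 - 11*r + 36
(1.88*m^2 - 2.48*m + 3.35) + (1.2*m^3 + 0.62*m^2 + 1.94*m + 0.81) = 1.2*m^3 + 2.5*m^2 - 0.54*m + 4.16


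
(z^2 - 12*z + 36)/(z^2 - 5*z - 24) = (-z^2 + 12*z - 36)/(-z^2 + 5*z + 24)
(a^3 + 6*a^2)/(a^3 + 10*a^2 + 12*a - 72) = a^2/(a^2 + 4*a - 12)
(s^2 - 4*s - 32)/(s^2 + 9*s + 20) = (s - 8)/(s + 5)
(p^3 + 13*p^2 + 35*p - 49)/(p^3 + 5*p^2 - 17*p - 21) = (p^2 + 6*p - 7)/(p^2 - 2*p - 3)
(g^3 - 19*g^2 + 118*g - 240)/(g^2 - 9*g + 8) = (g^2 - 11*g + 30)/(g - 1)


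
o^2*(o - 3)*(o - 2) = o^4 - 5*o^3 + 6*o^2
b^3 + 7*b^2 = b^2*(b + 7)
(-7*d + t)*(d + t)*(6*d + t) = -42*d^3 - 43*d^2*t + t^3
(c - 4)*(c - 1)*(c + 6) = c^3 + c^2 - 26*c + 24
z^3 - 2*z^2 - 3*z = z*(z - 3)*(z + 1)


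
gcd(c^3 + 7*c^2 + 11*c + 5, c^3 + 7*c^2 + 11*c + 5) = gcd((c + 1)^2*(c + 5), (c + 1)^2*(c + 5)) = c^3 + 7*c^2 + 11*c + 5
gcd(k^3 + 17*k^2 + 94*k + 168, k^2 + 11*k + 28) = k^2 + 11*k + 28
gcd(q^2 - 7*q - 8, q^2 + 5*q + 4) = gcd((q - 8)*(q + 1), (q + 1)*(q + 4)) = q + 1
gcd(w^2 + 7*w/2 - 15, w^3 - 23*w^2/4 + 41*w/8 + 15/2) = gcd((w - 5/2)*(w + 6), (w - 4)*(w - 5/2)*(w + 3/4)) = w - 5/2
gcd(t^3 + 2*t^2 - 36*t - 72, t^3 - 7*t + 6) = 1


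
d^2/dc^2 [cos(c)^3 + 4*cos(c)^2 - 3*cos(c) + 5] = 9*sin(c)^2*cos(c) + 16*sin(c)^2 - 8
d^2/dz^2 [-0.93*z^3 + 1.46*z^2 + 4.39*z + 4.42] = 2.92 - 5.58*z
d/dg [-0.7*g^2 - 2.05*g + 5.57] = -1.4*g - 2.05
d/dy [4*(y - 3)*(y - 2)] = 8*y - 20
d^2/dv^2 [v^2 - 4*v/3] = 2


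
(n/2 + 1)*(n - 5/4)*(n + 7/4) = n^3/2 + 5*n^2/4 - 19*n/32 - 35/16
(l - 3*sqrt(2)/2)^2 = l^2 - 3*sqrt(2)*l + 9/2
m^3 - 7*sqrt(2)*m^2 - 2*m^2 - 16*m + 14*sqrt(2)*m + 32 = (m - 2)*(m - 8*sqrt(2))*(m + sqrt(2))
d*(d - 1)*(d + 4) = d^3 + 3*d^2 - 4*d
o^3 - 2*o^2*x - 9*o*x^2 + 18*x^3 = (o - 3*x)*(o - 2*x)*(o + 3*x)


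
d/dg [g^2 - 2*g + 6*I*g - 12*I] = 2*g - 2 + 6*I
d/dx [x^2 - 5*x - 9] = 2*x - 5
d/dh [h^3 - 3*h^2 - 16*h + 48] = 3*h^2 - 6*h - 16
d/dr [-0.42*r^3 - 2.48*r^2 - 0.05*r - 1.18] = -1.26*r^2 - 4.96*r - 0.05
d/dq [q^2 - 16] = 2*q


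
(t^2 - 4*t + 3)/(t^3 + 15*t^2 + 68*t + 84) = (t^2 - 4*t + 3)/(t^3 + 15*t^2 + 68*t + 84)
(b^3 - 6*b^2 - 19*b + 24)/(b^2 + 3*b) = b - 9 + 8/b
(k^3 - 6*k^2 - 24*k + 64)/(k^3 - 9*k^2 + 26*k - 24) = (k^2 - 4*k - 32)/(k^2 - 7*k + 12)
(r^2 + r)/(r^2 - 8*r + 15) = r*(r + 1)/(r^2 - 8*r + 15)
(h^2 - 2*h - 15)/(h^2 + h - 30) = (h + 3)/(h + 6)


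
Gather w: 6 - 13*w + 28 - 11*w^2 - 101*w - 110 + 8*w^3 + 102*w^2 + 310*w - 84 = 8*w^3 + 91*w^2 + 196*w - 160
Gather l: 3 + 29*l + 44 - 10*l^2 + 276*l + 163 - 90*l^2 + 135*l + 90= -100*l^2 + 440*l + 300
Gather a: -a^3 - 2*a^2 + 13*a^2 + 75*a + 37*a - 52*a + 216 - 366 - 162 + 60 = -a^3 + 11*a^2 + 60*a - 252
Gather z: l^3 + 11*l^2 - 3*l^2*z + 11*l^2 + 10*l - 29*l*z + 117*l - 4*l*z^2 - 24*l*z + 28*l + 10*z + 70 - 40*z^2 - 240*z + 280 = l^3 + 22*l^2 + 155*l + z^2*(-4*l - 40) + z*(-3*l^2 - 53*l - 230) + 350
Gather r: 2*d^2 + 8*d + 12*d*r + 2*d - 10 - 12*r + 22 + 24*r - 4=2*d^2 + 10*d + r*(12*d + 12) + 8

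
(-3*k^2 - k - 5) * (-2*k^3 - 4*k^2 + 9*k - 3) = 6*k^5 + 14*k^4 - 13*k^3 + 20*k^2 - 42*k + 15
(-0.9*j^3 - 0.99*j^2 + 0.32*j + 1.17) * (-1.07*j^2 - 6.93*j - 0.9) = 0.963*j^5 + 7.2963*j^4 + 7.3283*j^3 - 2.5785*j^2 - 8.3961*j - 1.053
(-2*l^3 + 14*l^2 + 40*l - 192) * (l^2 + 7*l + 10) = -2*l^5 + 118*l^3 + 228*l^2 - 944*l - 1920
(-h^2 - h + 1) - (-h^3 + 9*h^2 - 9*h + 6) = h^3 - 10*h^2 + 8*h - 5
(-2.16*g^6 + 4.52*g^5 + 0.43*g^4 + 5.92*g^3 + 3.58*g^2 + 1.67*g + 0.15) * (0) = 0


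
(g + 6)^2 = g^2 + 12*g + 36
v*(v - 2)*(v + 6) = v^3 + 4*v^2 - 12*v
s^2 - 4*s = s*(s - 4)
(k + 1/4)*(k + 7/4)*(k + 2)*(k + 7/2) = k^4 + 15*k^3/2 + 295*k^2/16 + 525*k/32 + 49/16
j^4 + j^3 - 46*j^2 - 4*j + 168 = (j - 6)*(j - 2)*(j + 2)*(j + 7)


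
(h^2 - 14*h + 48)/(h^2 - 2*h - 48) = (h - 6)/(h + 6)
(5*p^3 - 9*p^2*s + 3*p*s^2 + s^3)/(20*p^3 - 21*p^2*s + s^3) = (p - s)/(4*p - s)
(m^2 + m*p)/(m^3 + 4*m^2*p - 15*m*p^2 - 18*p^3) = m/(m^2 + 3*m*p - 18*p^2)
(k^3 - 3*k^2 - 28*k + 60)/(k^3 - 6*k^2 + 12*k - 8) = (k^2 - k - 30)/(k^2 - 4*k + 4)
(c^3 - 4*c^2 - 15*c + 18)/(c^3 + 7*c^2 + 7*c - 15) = (c - 6)/(c + 5)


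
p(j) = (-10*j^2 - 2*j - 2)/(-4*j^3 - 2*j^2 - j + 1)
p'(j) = (-20*j - 2)/(-4*j^3 - 2*j^2 - j + 1) + (-10*j^2 - 2*j - 2)*(12*j^2 + 4*j + 1)/(-4*j^3 - 2*j^2 - j + 1)^2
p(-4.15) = -0.65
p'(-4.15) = -0.17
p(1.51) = 1.48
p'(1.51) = -0.99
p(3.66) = 0.64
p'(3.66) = -0.16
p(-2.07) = -1.36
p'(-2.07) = -0.69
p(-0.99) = -2.51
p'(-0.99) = -1.10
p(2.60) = 0.88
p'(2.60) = -0.32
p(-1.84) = -1.53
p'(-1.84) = -0.85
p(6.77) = 0.35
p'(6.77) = -0.05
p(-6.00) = -0.44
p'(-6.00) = -0.08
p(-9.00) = -0.29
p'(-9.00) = -0.03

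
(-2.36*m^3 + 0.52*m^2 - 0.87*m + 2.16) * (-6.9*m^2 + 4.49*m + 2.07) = 16.284*m^5 - 14.1844*m^4 + 3.4526*m^3 - 17.7339*m^2 + 7.8975*m + 4.4712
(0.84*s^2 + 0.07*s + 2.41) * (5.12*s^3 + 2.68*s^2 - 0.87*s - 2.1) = 4.3008*s^5 + 2.6096*s^4 + 11.796*s^3 + 4.6339*s^2 - 2.2437*s - 5.061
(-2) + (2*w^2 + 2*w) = 2*w^2 + 2*w - 2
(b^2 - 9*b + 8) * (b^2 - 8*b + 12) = b^4 - 17*b^3 + 92*b^2 - 172*b + 96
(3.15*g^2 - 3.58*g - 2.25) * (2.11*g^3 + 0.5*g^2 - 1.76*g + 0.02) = 6.6465*g^5 - 5.9788*g^4 - 12.0815*g^3 + 5.2388*g^2 + 3.8884*g - 0.045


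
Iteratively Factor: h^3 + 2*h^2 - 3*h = (h + 3)*(h^2 - h) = (h - 1)*(h + 3)*(h)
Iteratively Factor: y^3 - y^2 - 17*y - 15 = (y - 5)*(y^2 + 4*y + 3) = (y - 5)*(y + 3)*(y + 1)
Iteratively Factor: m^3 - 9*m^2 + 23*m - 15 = (m - 5)*(m^2 - 4*m + 3) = (m - 5)*(m - 1)*(m - 3)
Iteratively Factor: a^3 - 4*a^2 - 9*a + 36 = (a + 3)*(a^2 - 7*a + 12) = (a - 3)*(a + 3)*(a - 4)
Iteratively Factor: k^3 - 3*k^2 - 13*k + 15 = (k + 3)*(k^2 - 6*k + 5) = (k - 5)*(k + 3)*(k - 1)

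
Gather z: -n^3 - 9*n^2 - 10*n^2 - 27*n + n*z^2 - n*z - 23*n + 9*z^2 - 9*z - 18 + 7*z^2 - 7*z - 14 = -n^3 - 19*n^2 - 50*n + z^2*(n + 16) + z*(-n - 16) - 32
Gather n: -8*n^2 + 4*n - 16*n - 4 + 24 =-8*n^2 - 12*n + 20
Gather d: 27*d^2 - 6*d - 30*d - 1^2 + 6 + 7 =27*d^2 - 36*d + 12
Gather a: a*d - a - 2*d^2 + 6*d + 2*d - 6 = a*(d - 1) - 2*d^2 + 8*d - 6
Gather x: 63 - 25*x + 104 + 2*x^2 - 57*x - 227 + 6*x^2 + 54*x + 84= 8*x^2 - 28*x + 24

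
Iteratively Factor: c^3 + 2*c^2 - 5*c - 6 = (c + 3)*(c^2 - c - 2) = (c - 2)*(c + 3)*(c + 1)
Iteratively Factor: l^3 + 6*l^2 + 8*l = (l)*(l^2 + 6*l + 8) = l*(l + 4)*(l + 2)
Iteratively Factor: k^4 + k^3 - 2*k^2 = (k + 2)*(k^3 - k^2) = (k - 1)*(k + 2)*(k^2) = k*(k - 1)*(k + 2)*(k)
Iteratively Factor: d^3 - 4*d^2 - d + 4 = (d - 4)*(d^2 - 1) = (d - 4)*(d - 1)*(d + 1)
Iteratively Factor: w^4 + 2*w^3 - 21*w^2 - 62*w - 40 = (w + 2)*(w^3 - 21*w - 20) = (w + 1)*(w + 2)*(w^2 - w - 20) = (w + 1)*(w + 2)*(w + 4)*(w - 5)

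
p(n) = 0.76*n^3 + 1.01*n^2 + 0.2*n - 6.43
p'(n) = 2.28*n^2 + 2.02*n + 0.2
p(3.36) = 34.47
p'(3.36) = 32.73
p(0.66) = -5.64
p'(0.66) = 2.53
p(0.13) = -6.39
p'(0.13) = 0.50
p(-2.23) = -10.28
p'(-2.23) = 7.03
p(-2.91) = -17.19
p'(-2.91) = 13.63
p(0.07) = -6.41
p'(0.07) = 0.35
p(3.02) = 24.32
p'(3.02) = 27.09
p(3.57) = 41.74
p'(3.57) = 36.47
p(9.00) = 631.22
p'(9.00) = 203.06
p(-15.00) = -2347.18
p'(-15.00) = 482.90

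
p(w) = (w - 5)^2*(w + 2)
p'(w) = (w - 5)^2 + (w + 2)*(2*w - 10) = (w - 5)*(3*w - 1)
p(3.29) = 15.47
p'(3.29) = -15.17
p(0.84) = 49.15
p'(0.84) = -6.32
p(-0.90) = 38.29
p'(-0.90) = 21.83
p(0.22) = 50.72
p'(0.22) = 1.63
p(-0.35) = 47.23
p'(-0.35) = 10.97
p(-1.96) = 1.94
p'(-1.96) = 47.88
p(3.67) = 10.03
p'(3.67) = -13.31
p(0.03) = 50.14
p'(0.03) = 4.52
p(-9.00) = -1372.00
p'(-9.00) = 392.00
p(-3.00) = -64.00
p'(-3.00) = 80.00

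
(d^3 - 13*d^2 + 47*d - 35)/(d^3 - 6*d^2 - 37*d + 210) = (d - 1)/(d + 6)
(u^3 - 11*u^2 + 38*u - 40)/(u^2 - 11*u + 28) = (u^2 - 7*u + 10)/(u - 7)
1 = 1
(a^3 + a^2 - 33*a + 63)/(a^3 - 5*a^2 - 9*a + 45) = (a^2 + 4*a - 21)/(a^2 - 2*a - 15)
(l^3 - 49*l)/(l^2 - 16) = l*(l^2 - 49)/(l^2 - 16)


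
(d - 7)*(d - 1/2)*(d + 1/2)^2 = d^4 - 13*d^3/2 - 15*d^2/4 + 13*d/8 + 7/8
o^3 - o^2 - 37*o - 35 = (o - 7)*(o + 1)*(o + 5)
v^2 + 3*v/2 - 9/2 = (v - 3/2)*(v + 3)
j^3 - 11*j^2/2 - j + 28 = (j - 4)*(j - 7/2)*(j + 2)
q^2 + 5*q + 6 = (q + 2)*(q + 3)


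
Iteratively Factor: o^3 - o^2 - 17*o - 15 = (o - 5)*(o^2 + 4*o + 3) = (o - 5)*(o + 1)*(o + 3)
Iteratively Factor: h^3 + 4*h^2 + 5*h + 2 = (h + 1)*(h^2 + 3*h + 2) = (h + 1)^2*(h + 2)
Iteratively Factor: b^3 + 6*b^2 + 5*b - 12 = (b + 3)*(b^2 + 3*b - 4) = (b - 1)*(b + 3)*(b + 4)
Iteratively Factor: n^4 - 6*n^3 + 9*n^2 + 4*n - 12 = (n + 1)*(n^3 - 7*n^2 + 16*n - 12) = (n - 2)*(n + 1)*(n^2 - 5*n + 6) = (n - 2)^2*(n + 1)*(n - 3)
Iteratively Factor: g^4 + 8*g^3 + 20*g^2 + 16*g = (g)*(g^3 + 8*g^2 + 20*g + 16) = g*(g + 4)*(g^2 + 4*g + 4) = g*(g + 2)*(g + 4)*(g + 2)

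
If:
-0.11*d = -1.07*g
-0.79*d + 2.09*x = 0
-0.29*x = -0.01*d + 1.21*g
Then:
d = 0.00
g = 0.00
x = 0.00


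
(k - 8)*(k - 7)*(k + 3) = k^3 - 12*k^2 + 11*k + 168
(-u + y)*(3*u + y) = -3*u^2 + 2*u*y + y^2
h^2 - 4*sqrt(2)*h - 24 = (h - 6*sqrt(2))*(h + 2*sqrt(2))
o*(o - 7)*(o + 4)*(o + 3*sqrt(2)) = o^4 - 3*o^3 + 3*sqrt(2)*o^3 - 28*o^2 - 9*sqrt(2)*o^2 - 84*sqrt(2)*o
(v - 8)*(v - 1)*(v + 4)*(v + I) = v^4 - 5*v^3 + I*v^3 - 28*v^2 - 5*I*v^2 + 32*v - 28*I*v + 32*I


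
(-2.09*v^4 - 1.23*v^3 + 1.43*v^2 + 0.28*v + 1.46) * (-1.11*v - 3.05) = 2.3199*v^5 + 7.7398*v^4 + 2.1642*v^3 - 4.6723*v^2 - 2.4746*v - 4.453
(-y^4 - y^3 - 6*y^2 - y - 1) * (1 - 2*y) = 2*y^5 + y^4 + 11*y^3 - 4*y^2 + y - 1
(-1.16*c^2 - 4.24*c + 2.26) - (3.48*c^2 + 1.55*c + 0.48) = -4.64*c^2 - 5.79*c + 1.78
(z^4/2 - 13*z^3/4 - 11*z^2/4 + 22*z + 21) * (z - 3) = z^5/2 - 19*z^4/4 + 7*z^3 + 121*z^2/4 - 45*z - 63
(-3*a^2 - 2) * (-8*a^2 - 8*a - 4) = 24*a^4 + 24*a^3 + 28*a^2 + 16*a + 8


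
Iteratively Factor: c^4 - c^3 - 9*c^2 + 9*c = (c)*(c^3 - c^2 - 9*c + 9) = c*(c - 3)*(c^2 + 2*c - 3) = c*(c - 3)*(c - 1)*(c + 3)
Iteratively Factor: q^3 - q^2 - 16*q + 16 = (q + 4)*(q^2 - 5*q + 4) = (q - 4)*(q + 4)*(q - 1)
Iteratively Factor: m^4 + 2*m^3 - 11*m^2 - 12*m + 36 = (m + 3)*(m^3 - m^2 - 8*m + 12) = (m - 2)*(m + 3)*(m^2 + m - 6) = (m - 2)*(m + 3)^2*(m - 2)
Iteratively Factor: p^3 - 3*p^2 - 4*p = (p + 1)*(p^2 - 4*p) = (p - 4)*(p + 1)*(p)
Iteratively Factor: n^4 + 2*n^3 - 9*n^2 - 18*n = (n + 3)*(n^3 - n^2 - 6*n) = (n + 2)*(n + 3)*(n^2 - 3*n) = (n - 3)*(n + 2)*(n + 3)*(n)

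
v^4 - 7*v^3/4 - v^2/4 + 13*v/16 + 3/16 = (v - 3/2)*(v - 1)*(v + 1/4)*(v + 1/2)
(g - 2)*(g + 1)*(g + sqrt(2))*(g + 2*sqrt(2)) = g^4 - g^3 + 3*sqrt(2)*g^3 - 3*sqrt(2)*g^2 + 2*g^2 - 6*sqrt(2)*g - 4*g - 8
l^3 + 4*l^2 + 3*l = l*(l + 1)*(l + 3)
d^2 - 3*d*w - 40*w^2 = (d - 8*w)*(d + 5*w)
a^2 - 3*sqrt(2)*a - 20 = (a - 5*sqrt(2))*(a + 2*sqrt(2))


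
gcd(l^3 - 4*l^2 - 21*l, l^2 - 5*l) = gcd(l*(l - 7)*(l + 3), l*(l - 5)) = l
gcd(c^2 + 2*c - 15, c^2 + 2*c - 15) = c^2 + 2*c - 15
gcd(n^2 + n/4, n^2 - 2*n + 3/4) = 1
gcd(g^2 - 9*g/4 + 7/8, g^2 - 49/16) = g - 7/4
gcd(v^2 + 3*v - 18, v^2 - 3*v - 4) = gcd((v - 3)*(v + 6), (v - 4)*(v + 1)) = 1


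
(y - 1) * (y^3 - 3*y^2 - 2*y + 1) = y^4 - 4*y^3 + y^2 + 3*y - 1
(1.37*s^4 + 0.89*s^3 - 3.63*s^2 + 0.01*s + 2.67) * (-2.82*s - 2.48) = -3.8634*s^5 - 5.9074*s^4 + 8.0294*s^3 + 8.9742*s^2 - 7.5542*s - 6.6216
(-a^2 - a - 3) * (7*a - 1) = -7*a^3 - 6*a^2 - 20*a + 3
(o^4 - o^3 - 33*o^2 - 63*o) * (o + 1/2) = o^5 - o^4/2 - 67*o^3/2 - 159*o^2/2 - 63*o/2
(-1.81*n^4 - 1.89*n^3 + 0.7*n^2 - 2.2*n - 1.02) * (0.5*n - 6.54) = -0.905*n^5 + 10.8924*n^4 + 12.7106*n^3 - 5.678*n^2 + 13.878*n + 6.6708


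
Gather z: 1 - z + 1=2 - z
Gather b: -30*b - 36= -30*b - 36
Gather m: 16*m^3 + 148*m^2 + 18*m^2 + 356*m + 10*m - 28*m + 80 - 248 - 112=16*m^3 + 166*m^2 + 338*m - 280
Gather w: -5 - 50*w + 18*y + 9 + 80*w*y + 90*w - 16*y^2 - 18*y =w*(80*y + 40) - 16*y^2 + 4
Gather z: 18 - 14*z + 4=22 - 14*z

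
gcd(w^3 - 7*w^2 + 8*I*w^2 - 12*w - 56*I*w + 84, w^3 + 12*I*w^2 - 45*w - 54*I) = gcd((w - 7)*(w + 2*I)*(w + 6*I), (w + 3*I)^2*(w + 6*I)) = w + 6*I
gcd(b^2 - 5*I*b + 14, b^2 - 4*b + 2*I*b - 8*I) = b + 2*I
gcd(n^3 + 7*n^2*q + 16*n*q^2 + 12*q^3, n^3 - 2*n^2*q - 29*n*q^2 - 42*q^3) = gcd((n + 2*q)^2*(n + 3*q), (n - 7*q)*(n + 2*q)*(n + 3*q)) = n^2 + 5*n*q + 6*q^2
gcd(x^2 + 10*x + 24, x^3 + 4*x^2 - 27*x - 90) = x + 6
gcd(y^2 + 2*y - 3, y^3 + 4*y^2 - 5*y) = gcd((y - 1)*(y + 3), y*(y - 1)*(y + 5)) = y - 1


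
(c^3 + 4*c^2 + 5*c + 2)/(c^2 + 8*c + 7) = (c^2 + 3*c + 2)/(c + 7)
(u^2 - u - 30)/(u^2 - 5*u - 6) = (u + 5)/(u + 1)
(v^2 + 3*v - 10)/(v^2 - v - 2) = (v + 5)/(v + 1)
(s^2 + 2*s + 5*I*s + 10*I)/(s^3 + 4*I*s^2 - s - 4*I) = (s^2 + s*(2 + 5*I) + 10*I)/(s^3 + 4*I*s^2 - s - 4*I)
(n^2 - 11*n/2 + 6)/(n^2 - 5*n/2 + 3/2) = (n - 4)/(n - 1)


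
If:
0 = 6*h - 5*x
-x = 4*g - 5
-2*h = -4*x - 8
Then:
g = 59/28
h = -20/7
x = -24/7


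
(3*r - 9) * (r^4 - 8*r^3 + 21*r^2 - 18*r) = 3*r^5 - 33*r^4 + 135*r^3 - 243*r^2 + 162*r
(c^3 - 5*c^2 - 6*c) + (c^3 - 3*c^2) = 2*c^3 - 8*c^2 - 6*c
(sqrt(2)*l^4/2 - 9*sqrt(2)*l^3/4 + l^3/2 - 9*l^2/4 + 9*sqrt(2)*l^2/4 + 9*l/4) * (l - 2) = sqrt(2)*l^5/2 - 13*sqrt(2)*l^4/4 + l^4/2 - 13*l^3/4 + 27*sqrt(2)*l^3/4 - 9*sqrt(2)*l^2/2 + 27*l^2/4 - 9*l/2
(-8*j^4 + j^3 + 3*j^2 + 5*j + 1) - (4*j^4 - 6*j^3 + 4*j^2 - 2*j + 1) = -12*j^4 + 7*j^3 - j^2 + 7*j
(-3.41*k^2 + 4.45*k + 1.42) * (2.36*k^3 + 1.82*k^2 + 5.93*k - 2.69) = -8.0476*k^5 + 4.2958*k^4 - 8.7711*k^3 + 38.1458*k^2 - 3.5499*k - 3.8198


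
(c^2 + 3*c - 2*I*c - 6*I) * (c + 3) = c^3 + 6*c^2 - 2*I*c^2 + 9*c - 12*I*c - 18*I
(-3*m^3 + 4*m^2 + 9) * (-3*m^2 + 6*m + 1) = 9*m^5 - 30*m^4 + 21*m^3 - 23*m^2 + 54*m + 9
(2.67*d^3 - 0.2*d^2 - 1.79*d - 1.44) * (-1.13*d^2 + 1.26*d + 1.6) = -3.0171*d^5 + 3.5902*d^4 + 6.0427*d^3 - 0.9482*d^2 - 4.6784*d - 2.304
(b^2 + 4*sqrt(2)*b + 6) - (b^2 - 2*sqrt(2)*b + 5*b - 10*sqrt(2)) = -5*b + 6*sqrt(2)*b + 6 + 10*sqrt(2)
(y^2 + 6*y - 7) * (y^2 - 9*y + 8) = y^4 - 3*y^3 - 53*y^2 + 111*y - 56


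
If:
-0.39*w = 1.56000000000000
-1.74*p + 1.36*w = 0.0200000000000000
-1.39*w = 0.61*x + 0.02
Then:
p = -3.14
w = -4.00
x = 9.08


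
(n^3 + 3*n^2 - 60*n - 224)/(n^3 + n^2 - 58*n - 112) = (n + 4)/(n + 2)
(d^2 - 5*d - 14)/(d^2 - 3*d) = (d^2 - 5*d - 14)/(d*(d - 3))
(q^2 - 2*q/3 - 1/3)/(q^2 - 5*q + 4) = (q + 1/3)/(q - 4)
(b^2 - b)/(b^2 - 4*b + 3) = b/(b - 3)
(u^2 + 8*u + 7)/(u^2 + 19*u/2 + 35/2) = 2*(u + 1)/(2*u + 5)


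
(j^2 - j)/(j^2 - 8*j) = (j - 1)/(j - 8)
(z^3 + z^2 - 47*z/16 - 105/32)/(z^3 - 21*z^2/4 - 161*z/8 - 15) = (z - 7/4)/(z - 8)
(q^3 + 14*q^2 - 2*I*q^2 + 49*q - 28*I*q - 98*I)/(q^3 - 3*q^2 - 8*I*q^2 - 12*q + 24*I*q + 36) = (q^2 + 14*q + 49)/(q^2 + q*(-3 - 6*I) + 18*I)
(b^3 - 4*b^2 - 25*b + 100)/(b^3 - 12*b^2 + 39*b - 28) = (b^2 - 25)/(b^2 - 8*b + 7)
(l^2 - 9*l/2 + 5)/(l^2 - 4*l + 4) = (l - 5/2)/(l - 2)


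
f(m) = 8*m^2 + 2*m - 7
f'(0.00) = 2.00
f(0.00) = -7.00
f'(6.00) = 98.00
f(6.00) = 293.00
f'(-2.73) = -41.68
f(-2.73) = 47.16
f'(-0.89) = -12.24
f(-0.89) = -2.44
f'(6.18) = 100.88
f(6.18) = 310.90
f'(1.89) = 32.24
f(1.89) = 25.36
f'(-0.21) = -1.36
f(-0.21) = -7.07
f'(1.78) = 30.48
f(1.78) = 21.91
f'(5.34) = 87.44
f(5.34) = 231.80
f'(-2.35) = -35.60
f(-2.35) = 32.48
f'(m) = 16*m + 2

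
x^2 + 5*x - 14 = (x - 2)*(x + 7)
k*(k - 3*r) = k^2 - 3*k*r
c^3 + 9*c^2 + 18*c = c*(c + 3)*(c + 6)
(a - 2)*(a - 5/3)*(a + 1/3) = a^3 - 10*a^2/3 + 19*a/9 + 10/9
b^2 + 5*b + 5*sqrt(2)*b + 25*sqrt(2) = (b + 5)*(b + 5*sqrt(2))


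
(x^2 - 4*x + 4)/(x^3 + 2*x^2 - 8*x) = (x - 2)/(x*(x + 4))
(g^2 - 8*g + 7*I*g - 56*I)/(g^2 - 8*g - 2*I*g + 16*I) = (g + 7*I)/(g - 2*I)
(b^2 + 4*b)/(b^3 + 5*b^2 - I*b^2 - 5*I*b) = (b + 4)/(b^2 + b*(5 - I) - 5*I)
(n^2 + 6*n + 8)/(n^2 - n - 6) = (n + 4)/(n - 3)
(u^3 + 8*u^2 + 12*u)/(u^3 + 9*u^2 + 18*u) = (u + 2)/(u + 3)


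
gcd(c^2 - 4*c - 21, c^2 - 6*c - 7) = c - 7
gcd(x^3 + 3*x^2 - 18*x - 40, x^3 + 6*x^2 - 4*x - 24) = x + 2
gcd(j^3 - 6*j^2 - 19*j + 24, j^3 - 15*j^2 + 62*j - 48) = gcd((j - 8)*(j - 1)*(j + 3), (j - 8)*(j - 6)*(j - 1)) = j^2 - 9*j + 8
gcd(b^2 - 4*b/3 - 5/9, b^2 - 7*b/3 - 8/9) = b + 1/3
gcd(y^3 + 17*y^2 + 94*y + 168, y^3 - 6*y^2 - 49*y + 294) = y + 7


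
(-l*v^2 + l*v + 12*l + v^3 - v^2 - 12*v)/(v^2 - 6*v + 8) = (-l*v - 3*l + v^2 + 3*v)/(v - 2)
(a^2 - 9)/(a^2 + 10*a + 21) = (a - 3)/(a + 7)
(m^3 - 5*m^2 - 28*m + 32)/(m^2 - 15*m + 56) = (m^2 + 3*m - 4)/(m - 7)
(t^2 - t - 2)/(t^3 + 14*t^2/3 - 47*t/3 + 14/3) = 3*(t + 1)/(3*t^2 + 20*t - 7)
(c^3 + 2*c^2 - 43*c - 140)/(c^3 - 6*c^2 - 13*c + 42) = (c^2 + 9*c + 20)/(c^2 + c - 6)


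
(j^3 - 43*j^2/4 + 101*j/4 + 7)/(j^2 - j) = (4*j^3 - 43*j^2 + 101*j + 28)/(4*j*(j - 1))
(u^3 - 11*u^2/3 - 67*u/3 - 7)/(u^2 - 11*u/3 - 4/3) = (u^2 - 4*u - 21)/(u - 4)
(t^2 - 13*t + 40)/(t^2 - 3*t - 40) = (t - 5)/(t + 5)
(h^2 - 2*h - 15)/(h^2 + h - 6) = (h - 5)/(h - 2)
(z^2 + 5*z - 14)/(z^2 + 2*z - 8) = (z + 7)/(z + 4)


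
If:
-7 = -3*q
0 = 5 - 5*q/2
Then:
No Solution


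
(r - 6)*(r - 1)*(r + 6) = r^3 - r^2 - 36*r + 36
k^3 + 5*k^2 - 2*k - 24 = (k - 2)*(k + 3)*(k + 4)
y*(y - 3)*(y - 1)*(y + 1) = y^4 - 3*y^3 - y^2 + 3*y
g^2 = g^2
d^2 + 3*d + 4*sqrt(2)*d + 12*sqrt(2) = (d + 3)*(d + 4*sqrt(2))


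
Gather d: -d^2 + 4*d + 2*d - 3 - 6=-d^2 + 6*d - 9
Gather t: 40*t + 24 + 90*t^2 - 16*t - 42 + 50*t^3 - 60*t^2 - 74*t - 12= 50*t^3 + 30*t^2 - 50*t - 30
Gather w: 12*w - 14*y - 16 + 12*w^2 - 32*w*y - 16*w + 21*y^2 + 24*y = 12*w^2 + w*(-32*y - 4) + 21*y^2 + 10*y - 16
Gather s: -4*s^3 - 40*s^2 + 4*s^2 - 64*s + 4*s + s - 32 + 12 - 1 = -4*s^3 - 36*s^2 - 59*s - 21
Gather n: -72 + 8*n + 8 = 8*n - 64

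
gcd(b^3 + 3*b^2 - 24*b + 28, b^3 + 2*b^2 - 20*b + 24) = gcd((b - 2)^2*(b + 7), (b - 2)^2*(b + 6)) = b^2 - 4*b + 4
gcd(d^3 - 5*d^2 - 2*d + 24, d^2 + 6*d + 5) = 1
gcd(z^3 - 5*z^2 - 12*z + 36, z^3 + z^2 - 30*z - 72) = z^2 - 3*z - 18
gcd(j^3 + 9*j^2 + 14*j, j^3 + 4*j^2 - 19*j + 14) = j + 7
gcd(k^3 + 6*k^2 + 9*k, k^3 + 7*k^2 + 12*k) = k^2 + 3*k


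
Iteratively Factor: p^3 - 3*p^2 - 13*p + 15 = (p - 5)*(p^2 + 2*p - 3) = (p - 5)*(p + 3)*(p - 1)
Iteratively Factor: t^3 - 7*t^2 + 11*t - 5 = (t - 5)*(t^2 - 2*t + 1) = (t - 5)*(t - 1)*(t - 1)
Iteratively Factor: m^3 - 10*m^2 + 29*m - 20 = (m - 4)*(m^2 - 6*m + 5) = (m - 5)*(m - 4)*(m - 1)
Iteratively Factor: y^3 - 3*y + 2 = (y + 2)*(y^2 - 2*y + 1) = (y - 1)*(y + 2)*(y - 1)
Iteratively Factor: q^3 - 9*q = (q + 3)*(q^2 - 3*q) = (q - 3)*(q + 3)*(q)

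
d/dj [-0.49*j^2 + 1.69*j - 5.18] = 1.69 - 0.98*j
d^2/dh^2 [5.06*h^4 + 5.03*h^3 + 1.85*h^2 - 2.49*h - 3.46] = 60.72*h^2 + 30.18*h + 3.7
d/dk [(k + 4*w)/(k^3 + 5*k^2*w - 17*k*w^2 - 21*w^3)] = (k^3 + 5*k^2*w - 17*k*w^2 - 21*w^3 - (k + 4*w)*(3*k^2 + 10*k*w - 17*w^2))/(k^3 + 5*k^2*w - 17*k*w^2 - 21*w^3)^2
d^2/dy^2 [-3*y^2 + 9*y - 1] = -6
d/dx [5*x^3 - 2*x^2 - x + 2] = 15*x^2 - 4*x - 1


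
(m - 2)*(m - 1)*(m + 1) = m^3 - 2*m^2 - m + 2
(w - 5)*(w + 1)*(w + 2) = w^3 - 2*w^2 - 13*w - 10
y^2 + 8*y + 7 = (y + 1)*(y + 7)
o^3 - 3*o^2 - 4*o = o*(o - 4)*(o + 1)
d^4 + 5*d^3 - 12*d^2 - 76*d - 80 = (d - 4)*(d + 2)^2*(d + 5)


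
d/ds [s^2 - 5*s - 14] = 2*s - 5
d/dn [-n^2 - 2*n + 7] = -2*n - 2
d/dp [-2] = 0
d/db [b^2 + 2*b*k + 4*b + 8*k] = 2*b + 2*k + 4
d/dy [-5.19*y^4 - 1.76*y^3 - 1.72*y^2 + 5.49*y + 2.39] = -20.76*y^3 - 5.28*y^2 - 3.44*y + 5.49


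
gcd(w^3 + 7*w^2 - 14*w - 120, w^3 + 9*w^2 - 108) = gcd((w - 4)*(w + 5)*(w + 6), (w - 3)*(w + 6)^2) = w + 6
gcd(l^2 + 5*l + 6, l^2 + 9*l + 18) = l + 3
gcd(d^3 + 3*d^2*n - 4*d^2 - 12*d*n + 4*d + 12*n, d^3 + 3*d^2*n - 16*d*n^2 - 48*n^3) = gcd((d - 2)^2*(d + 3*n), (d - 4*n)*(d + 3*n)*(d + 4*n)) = d + 3*n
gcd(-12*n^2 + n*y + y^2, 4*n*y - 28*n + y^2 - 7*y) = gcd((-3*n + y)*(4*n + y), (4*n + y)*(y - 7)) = 4*n + y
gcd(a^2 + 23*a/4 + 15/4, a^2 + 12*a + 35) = a + 5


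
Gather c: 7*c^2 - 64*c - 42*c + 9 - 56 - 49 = 7*c^2 - 106*c - 96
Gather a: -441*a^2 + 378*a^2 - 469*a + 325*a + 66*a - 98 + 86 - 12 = -63*a^2 - 78*a - 24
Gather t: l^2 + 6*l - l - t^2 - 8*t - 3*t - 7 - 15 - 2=l^2 + 5*l - t^2 - 11*t - 24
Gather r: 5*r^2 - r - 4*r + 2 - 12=5*r^2 - 5*r - 10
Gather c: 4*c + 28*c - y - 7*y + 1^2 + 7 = 32*c - 8*y + 8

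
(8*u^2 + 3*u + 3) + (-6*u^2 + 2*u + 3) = 2*u^2 + 5*u + 6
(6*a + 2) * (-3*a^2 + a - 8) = -18*a^3 - 46*a - 16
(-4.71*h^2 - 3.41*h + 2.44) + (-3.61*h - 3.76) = -4.71*h^2 - 7.02*h - 1.32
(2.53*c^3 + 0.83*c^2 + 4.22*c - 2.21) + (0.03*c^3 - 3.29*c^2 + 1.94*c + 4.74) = 2.56*c^3 - 2.46*c^2 + 6.16*c + 2.53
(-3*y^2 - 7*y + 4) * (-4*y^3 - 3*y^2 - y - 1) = 12*y^5 + 37*y^4 + 8*y^3 - 2*y^2 + 3*y - 4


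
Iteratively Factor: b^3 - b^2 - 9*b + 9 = (b + 3)*(b^2 - 4*b + 3) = (b - 1)*(b + 3)*(b - 3)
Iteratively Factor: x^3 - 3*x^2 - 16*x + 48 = (x + 4)*(x^2 - 7*x + 12) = (x - 3)*(x + 4)*(x - 4)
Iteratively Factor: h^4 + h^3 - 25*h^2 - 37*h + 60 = (h - 1)*(h^3 + 2*h^2 - 23*h - 60) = (h - 5)*(h - 1)*(h^2 + 7*h + 12) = (h - 5)*(h - 1)*(h + 3)*(h + 4)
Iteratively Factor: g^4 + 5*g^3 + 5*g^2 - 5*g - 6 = (g + 1)*(g^3 + 4*g^2 + g - 6) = (g + 1)*(g + 2)*(g^2 + 2*g - 3) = (g + 1)*(g + 2)*(g + 3)*(g - 1)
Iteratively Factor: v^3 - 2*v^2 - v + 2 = (v - 2)*(v^2 - 1) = (v - 2)*(v - 1)*(v + 1)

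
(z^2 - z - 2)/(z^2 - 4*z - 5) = (z - 2)/(z - 5)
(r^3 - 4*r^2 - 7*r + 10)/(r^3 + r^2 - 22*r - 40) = (r - 1)/(r + 4)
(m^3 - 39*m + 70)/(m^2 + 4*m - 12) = (m^2 + 2*m - 35)/(m + 6)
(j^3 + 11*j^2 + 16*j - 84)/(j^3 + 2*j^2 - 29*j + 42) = (j + 6)/(j - 3)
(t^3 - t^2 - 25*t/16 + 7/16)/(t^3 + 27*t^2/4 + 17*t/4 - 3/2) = (t - 7/4)/(t + 6)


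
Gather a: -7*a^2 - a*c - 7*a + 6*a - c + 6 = -7*a^2 + a*(-c - 1) - c + 6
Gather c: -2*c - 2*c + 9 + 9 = 18 - 4*c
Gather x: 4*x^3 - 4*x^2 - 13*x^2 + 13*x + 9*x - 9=4*x^3 - 17*x^2 + 22*x - 9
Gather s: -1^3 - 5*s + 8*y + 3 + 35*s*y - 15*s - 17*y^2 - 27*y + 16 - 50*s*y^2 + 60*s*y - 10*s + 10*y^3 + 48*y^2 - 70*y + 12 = s*(-50*y^2 + 95*y - 30) + 10*y^3 + 31*y^2 - 89*y + 30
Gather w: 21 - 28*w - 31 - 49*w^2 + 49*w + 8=-49*w^2 + 21*w - 2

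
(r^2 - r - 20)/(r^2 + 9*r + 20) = (r - 5)/(r + 5)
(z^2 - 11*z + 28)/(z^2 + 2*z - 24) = (z - 7)/(z + 6)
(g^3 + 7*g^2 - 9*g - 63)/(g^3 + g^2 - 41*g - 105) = (g^2 + 4*g - 21)/(g^2 - 2*g - 35)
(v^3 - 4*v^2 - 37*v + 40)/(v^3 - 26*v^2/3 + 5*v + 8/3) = 3*(v + 5)/(3*v + 1)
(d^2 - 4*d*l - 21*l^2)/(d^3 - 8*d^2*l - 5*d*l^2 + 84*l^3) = 1/(d - 4*l)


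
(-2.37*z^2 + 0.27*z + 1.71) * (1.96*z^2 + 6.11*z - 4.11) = -4.6452*z^4 - 13.9515*z^3 + 14.742*z^2 + 9.3384*z - 7.0281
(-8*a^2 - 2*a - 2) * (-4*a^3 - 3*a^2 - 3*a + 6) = 32*a^5 + 32*a^4 + 38*a^3 - 36*a^2 - 6*a - 12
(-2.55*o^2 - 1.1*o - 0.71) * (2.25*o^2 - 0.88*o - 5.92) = -5.7375*o^4 - 0.231*o^3 + 14.4665*o^2 + 7.1368*o + 4.2032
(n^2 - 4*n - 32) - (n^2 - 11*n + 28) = 7*n - 60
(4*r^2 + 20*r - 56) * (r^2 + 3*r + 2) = 4*r^4 + 32*r^3 + 12*r^2 - 128*r - 112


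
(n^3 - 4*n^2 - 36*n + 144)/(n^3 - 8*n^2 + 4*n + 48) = (n + 6)/(n + 2)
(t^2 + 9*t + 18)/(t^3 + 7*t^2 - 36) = 1/(t - 2)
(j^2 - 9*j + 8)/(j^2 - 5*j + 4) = (j - 8)/(j - 4)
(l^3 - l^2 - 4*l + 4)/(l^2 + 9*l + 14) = (l^2 - 3*l + 2)/(l + 7)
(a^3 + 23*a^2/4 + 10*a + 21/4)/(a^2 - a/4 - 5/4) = (4*a^2 + 19*a + 21)/(4*a - 5)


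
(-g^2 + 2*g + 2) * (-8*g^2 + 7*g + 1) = 8*g^4 - 23*g^3 - 3*g^2 + 16*g + 2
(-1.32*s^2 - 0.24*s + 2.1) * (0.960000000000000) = -1.2672*s^2 - 0.2304*s + 2.016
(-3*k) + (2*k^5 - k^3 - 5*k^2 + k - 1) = 2*k^5 - k^3 - 5*k^2 - 2*k - 1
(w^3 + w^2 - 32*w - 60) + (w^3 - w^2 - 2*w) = 2*w^3 - 34*w - 60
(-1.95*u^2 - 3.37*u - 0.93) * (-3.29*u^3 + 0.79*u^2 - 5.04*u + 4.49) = 6.4155*u^5 + 9.5468*u^4 + 10.2254*u^3 + 7.4946*u^2 - 10.4441*u - 4.1757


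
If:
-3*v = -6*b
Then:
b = v/2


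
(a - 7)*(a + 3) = a^2 - 4*a - 21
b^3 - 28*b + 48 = (b - 4)*(b - 2)*(b + 6)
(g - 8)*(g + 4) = g^2 - 4*g - 32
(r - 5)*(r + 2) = r^2 - 3*r - 10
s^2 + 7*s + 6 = (s + 1)*(s + 6)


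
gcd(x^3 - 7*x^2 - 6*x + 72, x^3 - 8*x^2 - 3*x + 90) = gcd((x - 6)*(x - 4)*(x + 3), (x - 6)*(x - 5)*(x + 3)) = x^2 - 3*x - 18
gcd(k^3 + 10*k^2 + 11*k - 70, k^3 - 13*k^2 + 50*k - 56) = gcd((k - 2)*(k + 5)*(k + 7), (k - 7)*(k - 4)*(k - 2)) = k - 2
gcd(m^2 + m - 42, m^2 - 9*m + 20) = 1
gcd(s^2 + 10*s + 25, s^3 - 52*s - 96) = 1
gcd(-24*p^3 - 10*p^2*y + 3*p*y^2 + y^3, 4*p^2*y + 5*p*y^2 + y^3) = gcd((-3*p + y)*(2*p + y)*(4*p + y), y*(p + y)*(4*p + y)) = 4*p + y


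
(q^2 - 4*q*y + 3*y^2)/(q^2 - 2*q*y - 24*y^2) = (-q^2 + 4*q*y - 3*y^2)/(-q^2 + 2*q*y + 24*y^2)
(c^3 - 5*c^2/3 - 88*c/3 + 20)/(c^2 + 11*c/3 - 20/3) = (3*c^2 - 20*c + 12)/(3*c - 4)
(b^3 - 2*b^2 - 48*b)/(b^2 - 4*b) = (b^2 - 2*b - 48)/(b - 4)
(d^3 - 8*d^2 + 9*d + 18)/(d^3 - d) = (d^2 - 9*d + 18)/(d*(d - 1))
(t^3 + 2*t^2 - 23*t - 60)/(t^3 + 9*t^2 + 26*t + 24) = (t - 5)/(t + 2)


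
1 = 1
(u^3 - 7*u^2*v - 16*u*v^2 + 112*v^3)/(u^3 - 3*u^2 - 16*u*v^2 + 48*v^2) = (u - 7*v)/(u - 3)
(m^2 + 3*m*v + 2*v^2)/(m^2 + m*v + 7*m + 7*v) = (m + 2*v)/(m + 7)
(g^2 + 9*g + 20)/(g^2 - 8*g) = (g^2 + 9*g + 20)/(g*(g - 8))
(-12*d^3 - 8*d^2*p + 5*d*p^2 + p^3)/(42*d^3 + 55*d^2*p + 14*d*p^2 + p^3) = (-2*d + p)/(7*d + p)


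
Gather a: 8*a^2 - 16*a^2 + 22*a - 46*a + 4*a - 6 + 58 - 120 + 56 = -8*a^2 - 20*a - 12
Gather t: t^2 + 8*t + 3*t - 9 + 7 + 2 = t^2 + 11*t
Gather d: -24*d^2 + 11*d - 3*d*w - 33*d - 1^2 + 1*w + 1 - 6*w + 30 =-24*d^2 + d*(-3*w - 22) - 5*w + 30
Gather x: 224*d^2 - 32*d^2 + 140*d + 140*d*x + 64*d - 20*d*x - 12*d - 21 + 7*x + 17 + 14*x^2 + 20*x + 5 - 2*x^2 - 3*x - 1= 192*d^2 + 192*d + 12*x^2 + x*(120*d + 24)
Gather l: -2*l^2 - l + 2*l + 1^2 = -2*l^2 + l + 1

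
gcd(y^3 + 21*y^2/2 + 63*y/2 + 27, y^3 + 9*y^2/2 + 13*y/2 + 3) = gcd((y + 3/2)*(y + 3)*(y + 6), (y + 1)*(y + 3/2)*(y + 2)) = y + 3/2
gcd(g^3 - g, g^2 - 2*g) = g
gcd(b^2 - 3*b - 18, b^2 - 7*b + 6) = b - 6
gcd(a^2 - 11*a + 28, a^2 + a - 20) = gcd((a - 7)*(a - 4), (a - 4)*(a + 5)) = a - 4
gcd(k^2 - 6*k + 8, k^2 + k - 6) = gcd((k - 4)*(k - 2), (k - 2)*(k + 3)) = k - 2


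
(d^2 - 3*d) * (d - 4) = d^3 - 7*d^2 + 12*d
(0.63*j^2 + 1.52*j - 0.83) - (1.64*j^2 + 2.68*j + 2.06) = -1.01*j^2 - 1.16*j - 2.89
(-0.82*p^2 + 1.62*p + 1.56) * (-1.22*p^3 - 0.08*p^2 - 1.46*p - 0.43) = 1.0004*p^5 - 1.9108*p^4 - 0.8356*p^3 - 2.1374*p^2 - 2.9742*p - 0.6708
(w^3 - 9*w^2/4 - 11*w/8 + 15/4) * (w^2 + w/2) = w^5 - 7*w^4/4 - 5*w^3/2 + 49*w^2/16 + 15*w/8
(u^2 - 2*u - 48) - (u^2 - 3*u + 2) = u - 50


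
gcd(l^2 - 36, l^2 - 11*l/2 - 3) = l - 6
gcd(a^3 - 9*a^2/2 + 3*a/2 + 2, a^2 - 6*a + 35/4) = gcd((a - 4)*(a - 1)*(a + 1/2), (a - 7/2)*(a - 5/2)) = 1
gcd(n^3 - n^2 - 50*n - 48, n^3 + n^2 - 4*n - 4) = n + 1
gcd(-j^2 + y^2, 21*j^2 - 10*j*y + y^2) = 1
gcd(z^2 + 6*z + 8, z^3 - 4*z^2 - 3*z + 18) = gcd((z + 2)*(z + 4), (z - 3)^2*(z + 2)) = z + 2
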